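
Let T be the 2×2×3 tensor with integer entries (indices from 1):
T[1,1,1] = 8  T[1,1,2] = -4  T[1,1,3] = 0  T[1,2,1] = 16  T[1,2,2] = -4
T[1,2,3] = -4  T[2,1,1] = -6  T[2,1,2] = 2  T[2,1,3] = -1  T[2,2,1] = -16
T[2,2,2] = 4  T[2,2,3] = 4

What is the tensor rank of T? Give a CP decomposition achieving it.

rank(T) = 3

Lower bound: in the mode-3 unfolding of T (rows indexed by k, columns by (i,j)) the 3×3 minor on rows k ∈ {1, 2, 3}, columns (i,j) ∈ {(1,1), (1,2), (2,1)} is det [[8, 16, -6], [-4, -4, 2], [0, -4, -1]] = -64 ≠ 0, so that unfolding has rank ≥ 3 and hence rank(T) ≥ 3 (CP rank is at least every unfolding rank, though it can be larger).
Upper bound: T is a sum of 3 rank-1 terms, T = [0, 1] ⊗ [1, 0] ⊗ [2, -2, -1] + [1, -1] ⊗ [0, 1] ⊗ [8, 0, -4] + [1, -1] ⊗ [1, 1] ⊗ [8, -4, 0] (one valid choice — decompositions are not unique — normalised so each a, b is primitive with positive first nonzero entry; check it by expanding all entries), so rank(T) ≤ 3.
These bounds meet, so rank(T) = 3.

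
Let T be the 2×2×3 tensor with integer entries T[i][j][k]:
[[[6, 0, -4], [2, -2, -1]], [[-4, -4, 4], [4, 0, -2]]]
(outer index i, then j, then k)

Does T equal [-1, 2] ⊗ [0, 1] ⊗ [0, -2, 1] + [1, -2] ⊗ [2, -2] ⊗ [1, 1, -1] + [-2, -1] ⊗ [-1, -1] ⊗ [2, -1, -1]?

No

Reconstruct entry (1,0,0) from the claimed factors: Σₗ aₗ[1]bₗ[0]cₗ[0] = (2)·(0)·(0) + (-2)·(2)·(1) + (-1)·(-1)·(2) = -2, but T[1,0,0] = -4. The claim is false.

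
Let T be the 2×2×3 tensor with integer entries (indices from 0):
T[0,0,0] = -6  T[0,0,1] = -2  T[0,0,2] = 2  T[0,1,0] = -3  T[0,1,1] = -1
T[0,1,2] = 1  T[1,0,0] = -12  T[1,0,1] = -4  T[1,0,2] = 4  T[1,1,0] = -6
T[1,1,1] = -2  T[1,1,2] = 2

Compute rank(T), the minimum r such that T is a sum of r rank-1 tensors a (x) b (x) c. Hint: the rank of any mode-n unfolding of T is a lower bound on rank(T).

Lower bound: T ≠ 0 (e.g. T[0,0,0] = -6), so rank(T) ≥ 1.
Upper bound: if T = a (x) b (x) c then every fibre of T is a multiple of the corresponding factor, so read the factors off the fibres through the nonzero entry T[0,0,0] = -6.
The mode-1 fibre T[:,0,0] = [-6, -12] gives a = [1, 2] (primitive direction); the mode-2 fibre T[0,:,0] = [-6, -3] gives b = [2, 1]; then c[k] = T[0,0,k] / (a[0]·b[0]) = [-6, -2, 2] / 2 = [-3, -1, 1].
Expanding [1, 2] (x) [2, 1] (x) [-3, -1, 1] reproduces all 12 entries of T, so T = [1, 2] (x) [2, 1] (x) [-3, -1, 1] and rank(T) ≤ 1.
These bounds meet, so rank(T) = 1.

1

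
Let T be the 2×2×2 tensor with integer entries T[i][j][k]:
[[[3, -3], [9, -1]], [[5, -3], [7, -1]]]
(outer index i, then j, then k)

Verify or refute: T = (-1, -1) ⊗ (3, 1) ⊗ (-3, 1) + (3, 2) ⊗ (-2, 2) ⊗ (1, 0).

Reconstruct entrywise from the claimed factors. For example, T[1,0,0] = 5 and Σₗ aₗ[1]bₗ[0]cₗ[0] = (-1)·(3)·(-3) + (2)·(-2)·(1) = 5; checking all 8 entries, every one matches. The claim holds.

Yes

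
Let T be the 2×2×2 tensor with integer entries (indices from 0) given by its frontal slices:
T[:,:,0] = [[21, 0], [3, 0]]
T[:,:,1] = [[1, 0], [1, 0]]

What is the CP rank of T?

2

Lower bound: the mode-1 unfolding of T (rows indexed by i, columns by (j,k) = (0,0), (0,1), (1,0), (1,1)) is [[21, 1, 0, 0], [3, 1, 0, 0]].
There the 2×2 minor on rows i ∈ {0, 1}, columns (j,k) ∈ {(0,0), (0,1)} is det [[21, 1], [3, 1]] = 18 ≠ 0, so this unfolding has rank ≥ 2; CP rank is at least every unfolding rank, so rank(T) ≥ 2. (Flattening ranks never certify an upper bound on CP rank; for that we must actually write T with 2 rank-1 terms.)
Upper bound — finding two terms. Every mode-2 slice of T is a multiple of one matrix: T[:,j,:] = b[j]·M with b = [1, 0] and M = [[21, 1], [3, 1]] (rows indexed by i, columns by k). So it suffices to write M as a sum of two rank-1 matrices.
Splitting M by its rows (i = 0, 1), M = [1, 0][21, 1]ᵀ + [0, 1][3, 1]ᵀ.
Hence T = [1, 0] ⊗ [1, 0] ⊗ [21, 1] + [0, 1] ⊗ [1, 0] ⊗ [3, 1], so rank(T) ≤ 2.
These bounds meet, so rank(T) = 2.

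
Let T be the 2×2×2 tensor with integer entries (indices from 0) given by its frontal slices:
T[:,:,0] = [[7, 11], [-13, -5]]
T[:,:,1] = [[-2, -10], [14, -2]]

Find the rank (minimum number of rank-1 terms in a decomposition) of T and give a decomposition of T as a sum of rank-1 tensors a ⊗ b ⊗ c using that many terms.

Lower bound: the mode-1 unfolding of T (rows indexed by i, columns by (j,k) = (0,0), (0,1), (1,0), (1,1)) is [[7, -2, 11, -10], [-13, 14, -5, -2]].
There the 2×2 minor on rows i ∈ {0, 1}, columns (j,k) ∈ {(0,0), (0,1)} is det [[7, -2], [-13, 14]] = 72 ≠ 0, so this unfolding has rank ≥ 2; CP rank is at least every unfolding rank, so rank(T) ≥ 2. (This is only a lower bound: in general the CP rank may exceed every unfolding rank, so we still need to exhibit 2 rank-1 terms summing to T.)
Upper bound — finding two terms. Write S_k = T[:,:,k] for the frontal slices: S₀ = [[7, 11], [-13, -5]], S₁ = [[-2, -10], [14, -2]].
If T = a₁ ⊗ b₁ ⊗ c₁ + a₂ ⊗ b₂ ⊗ c₂ then each S_k = c₁[k]·a₁b₁ᵀ + c₂[k]·a₂b₂ᵀ. S₀ and S₁ are linearly independent, so a₁b₁ᵀ and a₂b₂ᵀ must span the same plane of matrices: they are the rank-1 matrices of the form x·S₀ + y·S₁.
det(x·S₀ + y·S₁) is 108·x² − 288·xy + 144·y² = 36·(3·x − 2·y)(x − 2·y), vanishing at (x:y) = (2:3) and (2:1).
M₁ = 2·S₀ + 3·S₁ = [[8, -8], [16, -16]] = 8·(1, 2)(1, -1)ᵀ and M₂ = 2·S₀ + S₁ = [[12, 12], [-12, -12]] = 12·(1, -1)(1, 1)ᵀ, so take a₁ = (1, 2), b₁ = (1, -1), a₂ = (1, -1), b₂ = (1, 1).
Each slice is an integer combination of E₁ = a₁b₁ᵀ and E₂ = a₂b₂ᵀ: S₀ = −2·E₁ + 9·E₂, S₁ = 4·E₁ − 6·E₂; reading off coefficients, c₁ = (-2, 4) and c₂ = (9, -6).
Hence T = (1, 2) ⊗ (1, -1) ⊗ (-2, 4) + (1, -1) ⊗ (1, 1) ⊗ (9, -6), so rank(T) ≤ 2.
These bounds meet, so rank(T) = 2.
Check entry T[1,1,0] = -5: (2)·(-1)·(-2) + (-1)·(1)·(9) = -5.

rank(T) = 2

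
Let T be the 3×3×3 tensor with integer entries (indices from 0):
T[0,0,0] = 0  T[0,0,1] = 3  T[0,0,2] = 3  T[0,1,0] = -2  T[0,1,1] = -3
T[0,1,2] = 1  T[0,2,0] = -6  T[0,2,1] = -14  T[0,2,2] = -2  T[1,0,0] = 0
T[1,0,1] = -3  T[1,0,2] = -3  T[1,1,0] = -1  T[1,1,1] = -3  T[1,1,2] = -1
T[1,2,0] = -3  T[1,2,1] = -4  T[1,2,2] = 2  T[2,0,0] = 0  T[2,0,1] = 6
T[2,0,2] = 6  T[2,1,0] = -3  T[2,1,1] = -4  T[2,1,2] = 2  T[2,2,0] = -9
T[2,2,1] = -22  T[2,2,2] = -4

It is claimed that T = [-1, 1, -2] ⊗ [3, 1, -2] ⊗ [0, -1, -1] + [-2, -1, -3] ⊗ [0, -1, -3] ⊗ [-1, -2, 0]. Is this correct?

Reconstruct entrywise from the claimed factors. For example, T[0,2,0] = -6 and Σₗ aₗ[0]bₗ[2]cₗ[0] = (-1)·(-2)·(0) + (-2)·(-3)·(-1) = -6; checking all 27 entries, every one matches. The claim holds.

Yes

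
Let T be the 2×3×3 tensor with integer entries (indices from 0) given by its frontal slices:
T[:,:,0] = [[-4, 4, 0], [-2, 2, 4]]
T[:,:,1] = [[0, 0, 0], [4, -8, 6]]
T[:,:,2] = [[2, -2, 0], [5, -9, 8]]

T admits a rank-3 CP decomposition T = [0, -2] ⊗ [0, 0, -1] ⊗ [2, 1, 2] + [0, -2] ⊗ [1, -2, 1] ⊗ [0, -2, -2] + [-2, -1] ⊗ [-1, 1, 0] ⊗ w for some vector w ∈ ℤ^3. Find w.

w = [-2, 0, 1]

Subtract the known terms from T to get the rank-1 residual R = [-2, -1] ⊗ [-1, 1, 0] ⊗ w, so R[i,j,k] = a[i]·b[j]·w[k]. Pick indices with nonzero a[0]·b[0] = (-2)·(-1) = 2. Only the fibre through (0,0,·) is needed: R[0,0,:] = T[0,0,:] − Σₗ aₗ[0]bₗ[0]cₗ = [-4, 0, 2] − (0)·(0)·[2, 1, 2] − (0)·(1)·[0, -2, -2] = [-4, 0, 2]. Then w[k] = R[0,0,k] / 2 for each k, giving w = [-4, 0, 2] / 2 = [-2, 0, 1].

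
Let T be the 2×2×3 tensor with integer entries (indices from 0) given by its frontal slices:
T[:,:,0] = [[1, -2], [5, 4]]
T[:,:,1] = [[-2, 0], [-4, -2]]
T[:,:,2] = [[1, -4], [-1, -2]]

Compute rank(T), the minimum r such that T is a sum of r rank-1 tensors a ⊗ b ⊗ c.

3

Lower bound: the mode-3 unfolding of T (rows indexed by k, columns by (i,j) = (0,0), (0,1), (1,0), (1,1)) is [[1, -2, 5, 4], [-2, 0, -4, -2], [1, -4, -1, -2]].
There the 3×3 minor on rows k ∈ {0, 1, 2}, columns (i,j) ∈ {(0,0), (0,1), (1,0)} is det [[1, -2, 5], [-2, 0, -4], [1, -4, -1]] = 36 ≠ 0, so this unfolding has rank ≥ 3; CP rank is at least every unfolding rank, so rank(T) ≥ 3. (This is only a lower bound: in general the CP rank may exceed every unfolding rank, so we still need to exhibit 3 rank-1 terms summing to T.)
Upper bound: T is a sum of 3 rank-1 terms, T = [0, 1] ⊗ [1, 1] ⊗ [4, -2, -2] + [1, 0] ⊗ [0, 1] ⊗ [-2, 0, -4] + [1, 1] ⊗ [1, 0] ⊗ [1, -2, 1] (written with every a and b primitive with positive leading entry and the scale carried by c; CP decompositions are not unique, and this one is verified by expanding entrywise), so rank(T) ≤ 3.
These bounds meet, so rank(T) = 3.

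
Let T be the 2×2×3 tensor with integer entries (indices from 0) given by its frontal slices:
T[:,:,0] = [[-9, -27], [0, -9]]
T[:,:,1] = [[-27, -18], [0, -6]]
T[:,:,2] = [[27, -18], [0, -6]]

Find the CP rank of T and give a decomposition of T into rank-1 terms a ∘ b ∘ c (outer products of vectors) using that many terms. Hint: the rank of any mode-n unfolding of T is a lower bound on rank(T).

rank(T) = 2

Lower bound: the mode-3 unfolding of T (rows indexed by k, columns by (i,j) = (0,0), (0,1), (1,0), (1,1)) is [[-9, -27, 0, -9], [-27, -18, 0, -6], [27, -18, 0, -6]].
There the 2×2 minor on rows k ∈ {0, 1}, columns (i,j) ∈ {(0,0), (0,1)} is det [[-9, -27], [-27, -18]] = -567 ≠ 0, so this unfolding has rank ≥ 2; CP rank is at least every unfolding rank, so rank(T) ≥ 2. (Unfolding ranks only ever bound the CP rank from below — rank(T) can be strictly larger than all of them — so the matching upper bound has to come from an explicit 2-term decomposition.)
Upper bound — finding two terms. Write S_k = T[:,:,k] for the frontal slices: S₀ = [[-9, -27], [0, -9]], S₁ = [[-27, -18], [0, -6]], S₂ = [[27, -18], [0, -6]].
If T = a₁ ∘ b₁ ∘ c₁ + a₂ ∘ b₂ ∘ c₂ then each S_k = c₁[k]·a₁b₁ᵀ + c₂[k]·a₂b₂ᵀ. S₀ and S₁ are linearly independent, so a₁b₁ᵀ and a₂b₂ᵀ must span the same plane of matrices: they are the rank-1 matrices of the form x·S₀ + y·S₁.
det(x·S₀ + y·S₁) is 81·x² + 297·xy + 162·y² = 27·(x + 3·y)(3·x + 2·y), vanishing at (x:y) = (3:-1) and (2:-3).
M₁ = 3·S₀ − S₁ = [[0, -63], [0, -21]] = (-21)·[3, 1][0, 1]ᵀ and M₂ = 2·S₀ − 3·S₁ = [[63, 0], [0, 0]] = 63·[1, 0][1, 0]ᵀ, so take a₁ = [3, 1], b₁ = [0, 1], a₂ = [1, 0], b₂ = [1, 0].
Each slice is an integer combination of E₁ = a₁b₁ᵀ and E₂ = a₂b₂ᵀ: S₀ = −9·E₁ − 9·E₂, S₁ = −6·E₁ − 27·E₂, S₂ = −6·E₁ + 27·E₂; reading off coefficients, c₁ = [-9, -6, -6] and c₂ = [-9, -27, 27].
Hence T = [3, 1] ∘ [0, 1] ∘ [-9, -6, -6] + [1, 0] ∘ [1, 0] ∘ [-9, -27, 27], so rank(T) ≤ 2.
These bounds meet, so rank(T) = 2.
Check entry T[1,0,1] = 0: (1)·(0)·(-6) + (0)·(1)·(-27) = 0.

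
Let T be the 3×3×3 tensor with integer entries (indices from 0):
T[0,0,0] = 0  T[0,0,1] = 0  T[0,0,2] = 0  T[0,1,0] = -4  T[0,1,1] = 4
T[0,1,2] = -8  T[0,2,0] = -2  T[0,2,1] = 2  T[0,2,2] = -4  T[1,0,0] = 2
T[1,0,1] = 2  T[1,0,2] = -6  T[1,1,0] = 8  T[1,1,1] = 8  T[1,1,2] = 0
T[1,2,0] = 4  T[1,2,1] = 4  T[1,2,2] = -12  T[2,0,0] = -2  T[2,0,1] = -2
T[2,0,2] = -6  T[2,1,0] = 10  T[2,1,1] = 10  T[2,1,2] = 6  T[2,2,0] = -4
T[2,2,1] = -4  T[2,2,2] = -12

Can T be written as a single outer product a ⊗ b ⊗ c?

The mode-2 unfolding of T (rows indexed by j, columns by (i,k) = (0,0), (0,1), (0,2), (1,0), (1,1), (1,2), (2,0), (2,1), (2,2)) is [[0, 0, 0, 2, 2, -6, -2, -2, -6], [-4, 4, -8, 8, 8, 0, 10, 10, 6], [-2, 2, -4, 4, 4, -12, -4, -4, -12]].
There the 3×3 minor on rows j ∈ {0, 1, 2}, columns (i,k) ∈ {(0,0), (1,0), (1,2)} is det [[0, 2, -6], [-4, 8, 0], [-2, 4, -12]] = -96 ≠ 0, so this unfolding has rank ≥ 3; CP rank is at least every unfolding rank, so rank(T) ≥ 3.
In particular rank(T) ≥ 3 > 1, so T is not rank-1.

No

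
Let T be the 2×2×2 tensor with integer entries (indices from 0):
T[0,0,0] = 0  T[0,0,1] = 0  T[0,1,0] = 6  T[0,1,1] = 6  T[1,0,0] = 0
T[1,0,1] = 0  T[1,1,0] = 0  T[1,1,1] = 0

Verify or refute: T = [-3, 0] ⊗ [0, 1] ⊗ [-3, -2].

No

Reconstruct entry (0,1,0) from the claimed factors: Σₗ aₗ[0]bₗ[1]cₗ[0] = (-3)·(1)·(-3) = 9, but T[0,1,0] = 6. The claim is false.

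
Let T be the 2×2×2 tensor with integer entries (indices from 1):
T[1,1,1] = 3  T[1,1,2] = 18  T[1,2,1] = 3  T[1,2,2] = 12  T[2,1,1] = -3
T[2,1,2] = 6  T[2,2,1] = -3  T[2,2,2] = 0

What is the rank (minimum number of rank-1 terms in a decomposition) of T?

2

Lower bound: the mode-2 unfolding of T (rows indexed by j, columns by (i,k) = (1,1), (1,2), (2,1), (2,2)) is [[3, 18, -3, 6], [3, 12, -3, 0]].
There the 2×2 minor on rows j ∈ {1, 2}, columns (i,k) ∈ {(1,1), (1,2)} is det [[3, 18], [3, 12]] = -18 ≠ 0, so this unfolding has rank ≥ 2; CP rank is at least every unfolding rank, so rank(T) ≥ 2. (This is only a lower bound: in general the CP rank may exceed every unfolding rank, so we still need to exhibit 2 rank-1 terms summing to T.)
Upper bound — finding two terms. Write S_k = T[:,:,k] for the frontal slices: S₁ = [[3, 3], [-3, -3]], S₂ = [[18, 12], [6, 0]].
If T = a₁ ⊗ b₁ ⊗ c₁ + a₂ ⊗ b₂ ⊗ c₂ then each S_k = c₁[k]·a₁b₁ᵀ + c₂[k]·a₂b₂ᵀ. S₁ and S₂ are linearly independent, so a₁b₁ᵀ and a₂b₂ᵀ must span the same plane of matrices: they are the rank-1 matrices of the form x·S₁ + y·S₂.
det(x·S₁ + y·S₂) is −36·xy − 72·y² = (-36)·(x + 2·y)(y), vanishing at (x:y) = (2:-1) and (1:0).
M₁ = 2·S₁ − S₂ = [[-12, -6], [-12, -6]] = (-6)·(1, 1)(2, 1)ᵀ and M₂ = S₁ = [[3, 3], [-3, -3]] = 3·(1, -1)(1, 1)ᵀ, so take a₁ = (1, 1), b₁ = (2, 1), a₂ = (1, -1), b₂ = (1, 1).
Each slice is an integer combination of E₁ = a₁b₁ᵀ and E₂ = a₂b₂ᵀ: S₁ = 3·E₂, S₂ = 6·E₁ + 6·E₂; reading off coefficients, c₁ = (0, 6) and c₂ = (3, 6).
Hence T = (1, 1) ⊗ (2, 1) ⊗ (0, 6) + (1, -1) ⊗ (1, 1) ⊗ (3, 6), so rank(T) ≤ 2.
These bounds meet, so rank(T) = 2.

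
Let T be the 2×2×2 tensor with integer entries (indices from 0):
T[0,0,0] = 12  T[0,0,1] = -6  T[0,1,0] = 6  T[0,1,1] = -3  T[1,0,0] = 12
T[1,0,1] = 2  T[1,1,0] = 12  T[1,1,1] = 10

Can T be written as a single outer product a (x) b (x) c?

The mode-1 unfolding of T (rows indexed by i, columns by (j,k) = (0,0), (0,1), (1,0), (1,1)) is [[12, -6, 6, -3], [12, 2, 12, 10]].
There the 2×2 minor on rows i ∈ {0, 1}, columns (j,k) ∈ {(0,0), (0,1)} is det [[12, -6], [12, 2]] = 96 ≠ 0, so this unfolding has rank ≥ 2; CP rank is at least every unfolding rank, so rank(T) ≥ 2.
In particular rank(T) ≥ 2 > 1, so T is not rank-1.

No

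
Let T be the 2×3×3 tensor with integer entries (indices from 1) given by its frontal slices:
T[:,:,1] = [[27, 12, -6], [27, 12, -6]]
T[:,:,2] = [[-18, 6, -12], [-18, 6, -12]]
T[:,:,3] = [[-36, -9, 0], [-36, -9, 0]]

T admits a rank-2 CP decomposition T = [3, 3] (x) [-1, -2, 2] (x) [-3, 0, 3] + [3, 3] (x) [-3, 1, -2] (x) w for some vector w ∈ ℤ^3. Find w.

w = [-2, 2, 3]

Subtract the known terms from T to get the rank-1 residual R = [3, 3] (x) [-3, 1, -2] (x) w, so R[i,j,k] = a[i]·b[j]·w[k]. Pick indices with nonzero a[1]·b[1] = (3)·(-3) = -9. Only the fibre through (1,1,·) is needed: R[1,1,:] = T[1,1,:] − Σₗ aₗ[1]bₗ[1]cₗ = [27, -18, -36] − (3)·(-1)·[-3, 0, 3] = [18, -18, -27]. Then w[k] = R[1,1,k] / -9 for each k, giving w = [18, -18, -27] / -9 = [-2, 2, 3].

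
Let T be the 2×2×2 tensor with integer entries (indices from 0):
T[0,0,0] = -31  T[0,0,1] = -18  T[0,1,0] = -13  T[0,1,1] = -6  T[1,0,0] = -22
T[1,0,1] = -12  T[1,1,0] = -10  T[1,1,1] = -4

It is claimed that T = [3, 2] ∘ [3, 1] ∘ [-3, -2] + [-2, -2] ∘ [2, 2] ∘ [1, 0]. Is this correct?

Yes

Reconstruct entrywise from the claimed factors. For example, T[0,1,0] = -13 and Σₗ aₗ[0]bₗ[1]cₗ[0] = (3)·(1)·(-3) + (-2)·(2)·(1) = -13; checking all 8 entries, every one matches. The claim holds.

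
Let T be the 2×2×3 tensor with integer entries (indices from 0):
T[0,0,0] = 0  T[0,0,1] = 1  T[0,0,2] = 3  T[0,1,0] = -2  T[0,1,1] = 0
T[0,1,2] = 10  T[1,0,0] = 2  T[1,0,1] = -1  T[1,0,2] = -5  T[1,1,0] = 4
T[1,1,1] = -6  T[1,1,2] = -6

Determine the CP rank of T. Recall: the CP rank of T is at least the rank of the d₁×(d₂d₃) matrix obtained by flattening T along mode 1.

Lower bound: the mode-3 unfolding of T (rows indexed by k, columns by (i,j) = (0,0), (0,1), (1,0), (1,1)) is [[0, -2, 2, 4], [1, 0, -1, -6], [3, 10, -5, -6]].
There the 3×3 minor on rows k ∈ {0, 1, 2}, columns (i,j) ∈ {(0,0), (0,1), (1,0)} is det [[0, -2, 2], [1, 0, -1], [3, 10, -5]] = 16 ≠ 0, so this unfolding has rank ≥ 3; CP rank is at least every unfolding rank, so rank(T) ≥ 3. (This is only a lower bound: in general the CP rank may exceed every unfolding rank, so we still need to exhibit 3 rank-1 terms summing to T.)
Upper bound: T is a sum of 3 rank-1 terms, T = [1, -1] ⊗ [1, 2] ⊗ [-2, 2, 4] + [1, 0] ⊗ [1, 1] ⊗ [2, -2, 0] + [1, 1] ⊗ [1, -2] ⊗ [0, 1, -1] (written with every a and b primitive with positive leading entry and the scale carried by c; CP decompositions are not unique, and this one is verified by expanding entrywise), so rank(T) ≤ 3.
These bounds meet, so rank(T) = 3.

3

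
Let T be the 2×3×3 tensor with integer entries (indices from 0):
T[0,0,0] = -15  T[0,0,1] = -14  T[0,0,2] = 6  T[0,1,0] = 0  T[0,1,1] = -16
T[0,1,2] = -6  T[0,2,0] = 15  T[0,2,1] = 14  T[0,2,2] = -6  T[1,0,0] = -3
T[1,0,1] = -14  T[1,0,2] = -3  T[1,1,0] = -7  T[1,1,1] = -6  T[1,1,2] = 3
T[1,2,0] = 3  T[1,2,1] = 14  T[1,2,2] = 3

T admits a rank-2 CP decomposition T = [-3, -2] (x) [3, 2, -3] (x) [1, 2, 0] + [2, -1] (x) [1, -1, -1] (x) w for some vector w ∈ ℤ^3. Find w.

w = [-3, 2, 3]

Subtract the known terms from T to get the rank-1 residual R = [2, -1] (x) [1, -1, -1] (x) w, so R[i,j,k] = a[i]·b[j]·w[k]. Pick indices with nonzero a[0]·b[0] = (2)·(1) = 2. Only the fibre through (0,0,·) is needed: R[0,0,:] = T[0,0,:] − Σₗ aₗ[0]bₗ[0]cₗ = [-15, -14, 6] − (-3)·(3)·[1, 2, 0] = [-6, 4, 6]. Then w[k] = R[0,0,k] / 2 for each k, giving w = [-6, 4, 6] / 2 = [-3, 2, 3].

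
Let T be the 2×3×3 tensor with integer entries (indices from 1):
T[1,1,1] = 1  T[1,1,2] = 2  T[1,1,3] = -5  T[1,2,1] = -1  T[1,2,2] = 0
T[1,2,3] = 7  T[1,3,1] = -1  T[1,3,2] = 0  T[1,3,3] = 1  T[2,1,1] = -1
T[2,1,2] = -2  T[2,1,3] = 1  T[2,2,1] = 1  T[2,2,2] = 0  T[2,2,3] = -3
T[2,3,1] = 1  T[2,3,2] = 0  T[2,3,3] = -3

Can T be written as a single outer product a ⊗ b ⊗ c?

No

The mode-3 unfolding of T (rows indexed by k, columns by (i,j) = (1,1), (1,2), (1,3), (2,1), (2,2), (2,3)) is [[1, -1, -1, -1, 1, 1], [2, 0, 0, -2, 0, 0], [-5, 7, 1, 1, -3, -3]].
There the 3×3 minor on rows k ∈ {1, 2, 3}, columns (i,j) ∈ {(1,1), (1,2), (1,3)} is det [[1, -1, -1], [2, 0, 0], [-5, 7, 1]] = -12 ≠ 0, so this unfolding has rank ≥ 3; CP rank is at least every unfolding rank, so rank(T) ≥ 3.
In particular rank(T) ≥ 3 > 1, so T is not rank-1.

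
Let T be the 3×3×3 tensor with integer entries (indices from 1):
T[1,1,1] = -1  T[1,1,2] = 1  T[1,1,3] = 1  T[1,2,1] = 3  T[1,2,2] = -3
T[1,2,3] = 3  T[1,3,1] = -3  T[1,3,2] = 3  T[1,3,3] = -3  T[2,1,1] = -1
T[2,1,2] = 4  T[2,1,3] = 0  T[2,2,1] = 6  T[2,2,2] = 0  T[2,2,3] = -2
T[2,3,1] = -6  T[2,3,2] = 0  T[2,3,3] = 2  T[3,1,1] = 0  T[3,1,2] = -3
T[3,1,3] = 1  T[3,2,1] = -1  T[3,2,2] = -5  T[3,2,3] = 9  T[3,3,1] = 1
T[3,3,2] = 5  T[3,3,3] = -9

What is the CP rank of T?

Lower bound: the mode-3 unfolding of T (rows indexed by k, columns by (i,j) = (1,1), (1,2), (1,3), (2,1), (2,2), (2,3), (3,1), (3,2), (3,3)) is [[-1, 3, -3, -1, 6, -6, 0, -1, 1], [1, -3, 3, 4, 0, 0, -3, -5, 5], [1, 3, -3, 0, -2, 2, 1, 9, -9]].
There the 3×3 minor on rows k ∈ {1, 2, 3}, columns (i,j) ∈ {(1,1), (1,2), (2,1)} is det [[-1, 3, -1], [1, -3, 4], [1, 3, 0]] = 18 ≠ 0, so this unfolding has rank ≥ 3; CP rank is at least every unfolding rank, so rank(T) ≥ 3. (Unfolding ranks only ever bound the CP rank from below — rank(T) can be strictly larger than all of them — so the matching upper bound has to come from an explicit 3-term decomposition.)
Upper bound: T is a sum of 3 rank-1 terms, T = [0, 1, -1] ⊗ [1, 2, -2] ⊗ [1, 2, -2] + [1, 1, 1] ⊗ [0, 1, -1] ⊗ [2, -2, 4] + [1, 2, -1] ⊗ [1, -1, 1] ⊗ [-1, 1, 1] (written with every a and b primitive with positive leading entry and the scale carried by c; CP decompositions are not unique, and this one is verified by expanding entrywise), so rank(T) ≤ 3.
These bounds meet, so rank(T) = 3.

3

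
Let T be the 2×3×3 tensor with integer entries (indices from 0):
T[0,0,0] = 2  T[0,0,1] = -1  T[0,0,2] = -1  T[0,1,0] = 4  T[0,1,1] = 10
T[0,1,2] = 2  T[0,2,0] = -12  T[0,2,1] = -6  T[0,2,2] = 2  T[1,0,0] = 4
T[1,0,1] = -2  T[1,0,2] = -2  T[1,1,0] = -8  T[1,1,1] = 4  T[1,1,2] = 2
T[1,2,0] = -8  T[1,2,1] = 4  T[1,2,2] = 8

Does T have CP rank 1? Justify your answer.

No

The mode-3 unfolding of T (rows indexed by k, columns by (i,j) = (0,0), (0,1), (0,2), (1,0), (1,1), (1,2)) is [[2, 4, -12, 4, -8, -8], [-1, 10, -6, -2, 4, 4], [-1, 2, 2, -2, 2, 8]].
There the 3×3 minor on rows k ∈ {0, 1, 2}, columns (i,j) ∈ {(0,0), (0,1), (1,1)} is det [[2, 4, -8], [-1, 10, 4], [-1, 2, 2]] = -48 ≠ 0, so this unfolding has rank ≥ 3; CP rank is at least every unfolding rank, so rank(T) ≥ 3.
In particular rank(T) ≥ 3 > 1, so T is not rank-1.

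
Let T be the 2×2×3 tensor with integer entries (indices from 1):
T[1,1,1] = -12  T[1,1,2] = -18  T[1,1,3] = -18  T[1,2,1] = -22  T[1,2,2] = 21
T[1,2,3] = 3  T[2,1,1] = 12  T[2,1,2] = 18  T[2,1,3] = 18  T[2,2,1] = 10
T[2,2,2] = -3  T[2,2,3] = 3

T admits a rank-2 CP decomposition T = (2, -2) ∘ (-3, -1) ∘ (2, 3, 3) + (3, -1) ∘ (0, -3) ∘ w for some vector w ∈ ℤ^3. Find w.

w = (2, -3, -1)

Subtract the known terms from T to get the rank-1 residual R = (3, -1) ∘ (0, -3) ∘ w, so R[i,j,k] = a[i]·b[j]·w[k]. Pick indices with nonzero a[1]·b[2] = (3)·(-3) = -9. Only the fibre through (1,2,·) is needed: R[1,2,:] = T[1,2,:] − Σₗ aₗ[1]bₗ[2]cₗ = [-22, 21, 3] − (2)·(-1)·(2, 3, 3) = [-18, 27, 9]. Then w[k] = R[1,2,k] / -9 for each k, giving w = [-18, 27, 9] / -9 = (2, -3, -1).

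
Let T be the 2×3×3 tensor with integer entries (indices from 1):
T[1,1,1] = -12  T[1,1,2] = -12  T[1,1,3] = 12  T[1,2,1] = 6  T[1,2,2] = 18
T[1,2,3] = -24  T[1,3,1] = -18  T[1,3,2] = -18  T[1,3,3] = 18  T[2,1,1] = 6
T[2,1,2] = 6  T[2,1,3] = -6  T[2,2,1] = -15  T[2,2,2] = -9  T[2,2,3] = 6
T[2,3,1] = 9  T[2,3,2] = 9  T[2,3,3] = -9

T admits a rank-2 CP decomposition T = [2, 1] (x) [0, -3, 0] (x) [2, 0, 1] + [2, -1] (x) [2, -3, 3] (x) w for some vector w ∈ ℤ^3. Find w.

Subtract the known terms from T to get the rank-1 residual R = [2, -1] (x) [2, -3, 3] (x) w, so R[i,j,k] = a[i]·b[j]·w[k]. Pick indices with nonzero a[1]·b[1] = (2)·(2) = 4. Only the fibre through (1,1,·) is needed: R[1,1,:] = T[1,1,:] − Σₗ aₗ[1]bₗ[1]cₗ = [-12, -12, 12] − (2)·(0)·[2, 0, 1] = [-12, -12, 12]. Then w[k] = R[1,1,k] / 4 for each k, giving w = [-12, -12, 12] / 4 = [-3, -3, 3].

w = [-3, -3, 3]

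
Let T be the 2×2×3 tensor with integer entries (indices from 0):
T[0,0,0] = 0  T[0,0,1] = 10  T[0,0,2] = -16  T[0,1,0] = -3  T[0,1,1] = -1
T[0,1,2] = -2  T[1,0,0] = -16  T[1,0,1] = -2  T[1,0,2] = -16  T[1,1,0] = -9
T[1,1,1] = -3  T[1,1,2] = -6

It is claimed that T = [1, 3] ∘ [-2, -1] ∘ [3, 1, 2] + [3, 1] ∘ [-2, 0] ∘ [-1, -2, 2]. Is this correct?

Yes

Reconstruct entrywise from the claimed factors. For example, T[1,0,2] = -16 and Σₗ aₗ[1]bₗ[0]cₗ[2] = (3)·(-2)·(2) + (1)·(-2)·(2) = -16; checking all 12 entries, every one matches. The claim holds.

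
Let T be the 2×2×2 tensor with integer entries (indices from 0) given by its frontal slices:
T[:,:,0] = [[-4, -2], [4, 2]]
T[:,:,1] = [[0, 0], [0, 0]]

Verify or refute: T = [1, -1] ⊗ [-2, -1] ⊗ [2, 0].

Yes

Reconstruct entrywise from the claimed factors. For example, T[0,1,1] = 0 and Σₗ aₗ[0]bₗ[1]cₗ[1] = (1)·(-1)·(0) = 0; checking all 8 entries, every one matches. The claim holds.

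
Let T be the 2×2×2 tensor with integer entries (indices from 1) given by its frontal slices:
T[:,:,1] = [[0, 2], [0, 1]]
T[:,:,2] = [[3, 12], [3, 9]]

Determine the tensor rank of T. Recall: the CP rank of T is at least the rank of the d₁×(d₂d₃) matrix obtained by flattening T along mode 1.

2

Lower bound: the mode-1 unfolding of T (rows indexed by i, columns by (j,k) = (1,1), (1,2), (2,1), (2,2)) is [[0, 3, 2, 12], [0, 3, 1, 9]].
There the 2×2 minor on rows i ∈ {1, 2}, columns (j,k) ∈ {(1,2), (2,1)} is det [[3, 2], [3, 1]] = -3 ≠ 0, so this unfolding has rank ≥ 2; CP rank is at least every unfolding rank, so rank(T) ≥ 2. (Unfolding ranks only ever bound the CP rank from below — rank(T) can be strictly larger than all of them — so the matching upper bound has to come from an explicit 2-term decomposition.)
Upper bound — finding two terms. Write S_k = T[:,:,k] for the frontal slices: S₁ = [[0, 2], [0, 1]], S₂ = [[3, 12], [3, 9]].
If T = a₁ ⊗ b₁ ⊗ c₁ + a₂ ⊗ b₂ ⊗ c₂ then each S_k = c₁[k]·a₁b₁ᵀ + c₂[k]·a₂b₂ᵀ. S₁ and S₂ are linearly independent, so a₁b₁ᵀ and a₂b₂ᵀ must span the same plane of matrices: they are the rank-1 matrices of the form x·S₁ + y·S₂.
det(x·S₁ + y·S₂) is −3·xy − 9·y² = (-3)·(x + 3·y)(y), vanishing at (x:y) = (3:-1) and (1:0).
M₁ = 3·S₁ − S₂ = [[-3, -6], [-3, -6]] = (-3)·[1, 1][1, 2]ᵀ and M₂ = S₁ = [[0, 2], [0, 1]] = [2, 1][0, 1]ᵀ, so take a₁ = [1, 1], b₁ = [1, 2], a₂ = [2, 1], b₂ = [0, 1].
Each slice is an integer combination of E₁ = a₁b₁ᵀ and E₂ = a₂b₂ᵀ: S₁ = E₂, S₂ = 3·E₁ + 3·E₂; reading off coefficients, c₁ = [0, 3] and c₂ = [1, 3].
Hence T = [1, 1] ⊗ [1, 2] ⊗ [0, 3] + [2, 1] ⊗ [0, 1] ⊗ [1, 3], so rank(T) ≤ 2.
These bounds meet, so rank(T) = 2.
Check entry T[2,1,1] = 0: (1)·(1)·(0) + (1)·(0)·(1) = 0.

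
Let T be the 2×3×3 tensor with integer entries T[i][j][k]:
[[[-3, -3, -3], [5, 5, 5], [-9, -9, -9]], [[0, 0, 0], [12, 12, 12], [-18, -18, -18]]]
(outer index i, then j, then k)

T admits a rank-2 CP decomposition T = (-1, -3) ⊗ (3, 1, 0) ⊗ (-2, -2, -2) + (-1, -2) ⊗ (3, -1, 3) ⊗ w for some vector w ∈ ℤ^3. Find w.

w = (3, 3, 3)

Subtract the known terms from T to get the rank-1 residual R = (-1, -2) ⊗ (3, -1, 3) ⊗ w, so R[i,j,k] = a[i]·b[j]·w[k]. Pick indices with nonzero a[0]·b[0] = (-1)·(3) = -3. Only the fibre through (0,0,·) is needed: R[0,0,:] = T[0,0,:] − Σₗ aₗ[0]bₗ[0]cₗ = [-3, -3, -3] − (-1)·(3)·(-2, -2, -2) = [-9, -9, -9]. Then w[k] = R[0,0,k] / -3 for each k, giving w = [-9, -9, -9] / -3 = (3, 3, 3).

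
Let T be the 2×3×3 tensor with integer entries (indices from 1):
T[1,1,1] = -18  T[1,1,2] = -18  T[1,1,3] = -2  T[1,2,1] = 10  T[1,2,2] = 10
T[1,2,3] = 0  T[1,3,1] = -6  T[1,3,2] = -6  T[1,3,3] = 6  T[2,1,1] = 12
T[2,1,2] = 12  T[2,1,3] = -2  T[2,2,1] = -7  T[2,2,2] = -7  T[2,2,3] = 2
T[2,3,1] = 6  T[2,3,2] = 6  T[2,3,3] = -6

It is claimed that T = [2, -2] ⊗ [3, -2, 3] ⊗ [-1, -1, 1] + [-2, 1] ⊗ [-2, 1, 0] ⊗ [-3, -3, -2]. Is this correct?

Reconstruct entrywise from the claimed factors. For example, T[2,1,1] = 12 and Σₗ aₗ[2]bₗ[1]cₗ[1] = (-2)·(3)·(-1) + (1)·(-2)·(-3) = 12; checking all 18 entries, every one matches. The claim holds.

Yes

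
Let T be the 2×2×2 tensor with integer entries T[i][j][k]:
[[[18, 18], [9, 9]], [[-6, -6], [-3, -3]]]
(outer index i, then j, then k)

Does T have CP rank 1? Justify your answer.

Yes

If T = a ⊗ b ⊗ c then every fibre of T is a multiple of the corresponding factor, so read the factors off the fibres through the nonzero entry T[0,0,0] = 18.
The mode-1 fibre T[:,0,0] = [18, -6] gives a = [3, -1] (primitive direction); the mode-2 fibre T[0,:,0] = [18, 9] gives b = [2, 1]; then c[k] = T[0,0,k] / (a[0]·b[0]) = [18, 18] / 6 = [3, 3].
Expanding [3, -1] ⊗ [2, 1] ⊗ [3, 3] reproduces all 8 entries of T, so T = [3, -1] ⊗ [2, 1] ⊗ [3, 3] and rank(T) ≤ 1.
Equivalently every frontal slice T[:,:,k] is c[k] times the rank-1 matrix [3, -1] ⊗ [2, 1]. So T has rank 1 (it is nonzero).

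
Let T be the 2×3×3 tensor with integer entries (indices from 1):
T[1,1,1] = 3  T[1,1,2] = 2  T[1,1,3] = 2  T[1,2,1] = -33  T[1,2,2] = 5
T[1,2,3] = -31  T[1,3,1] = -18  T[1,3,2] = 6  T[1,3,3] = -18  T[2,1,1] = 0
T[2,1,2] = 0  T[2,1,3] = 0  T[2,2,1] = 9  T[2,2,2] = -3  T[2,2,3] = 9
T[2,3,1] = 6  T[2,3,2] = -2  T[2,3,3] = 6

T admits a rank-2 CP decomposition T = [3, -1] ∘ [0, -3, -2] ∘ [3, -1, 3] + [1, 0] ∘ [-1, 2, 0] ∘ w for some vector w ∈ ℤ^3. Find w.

Subtract the known terms from T to get the rank-1 residual R = [1, 0] ∘ [-1, 2, 0] ∘ w, so R[i,j,k] = a[i]·b[j]·w[k]. Pick indices with nonzero a[1]·b[1] = (1)·(-1) = -1. Only the fibre through (1,1,·) is needed: R[1,1,:] = T[1,1,:] − Σₗ aₗ[1]bₗ[1]cₗ = [3, 2, 2] − (3)·(0)·[3, -1, 3] = [3, 2, 2]. Then w[k] = R[1,1,k] / -1 for each k, giving w = [3, 2, 2] / -1 = [-3, -2, -2].

w = [-3, -2, -2]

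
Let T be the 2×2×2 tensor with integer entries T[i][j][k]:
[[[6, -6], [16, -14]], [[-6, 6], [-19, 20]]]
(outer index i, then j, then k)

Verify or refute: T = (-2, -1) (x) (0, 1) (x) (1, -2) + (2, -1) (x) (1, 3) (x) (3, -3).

Reconstruct entry (1,0,0) from the claimed factors: Σₗ aₗ[1]bₗ[0]cₗ[0] = (-1)·(0)·(1) + (-1)·(1)·(3) = -3, but T[1,0,0] = -6. The claim is false.

No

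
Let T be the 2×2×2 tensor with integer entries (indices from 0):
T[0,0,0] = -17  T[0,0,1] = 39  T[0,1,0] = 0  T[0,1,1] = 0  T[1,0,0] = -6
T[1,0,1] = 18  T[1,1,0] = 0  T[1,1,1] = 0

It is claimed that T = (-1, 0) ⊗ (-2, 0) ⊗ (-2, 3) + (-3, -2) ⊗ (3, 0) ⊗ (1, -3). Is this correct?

No

Reconstruct entry (0,0,0) from the claimed factors: Σₗ aₗ[0]bₗ[0]cₗ[0] = (-1)·(-2)·(-2) + (-3)·(3)·(1) = -13, but T[0,0,0] = -17. The claim is false.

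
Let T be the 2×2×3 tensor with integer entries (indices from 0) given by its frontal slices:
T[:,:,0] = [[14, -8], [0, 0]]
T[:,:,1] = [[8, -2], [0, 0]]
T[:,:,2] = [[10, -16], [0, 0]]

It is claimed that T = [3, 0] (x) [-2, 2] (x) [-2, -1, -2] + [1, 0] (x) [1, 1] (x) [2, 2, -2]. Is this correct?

Reconstruct entry (0,1,0) from the claimed factors: Σₗ aₗ[0]bₗ[1]cₗ[0] = (3)·(2)·(-2) + (1)·(1)·(2) = -10, but T[0,1,0] = -8. The claim is false.

No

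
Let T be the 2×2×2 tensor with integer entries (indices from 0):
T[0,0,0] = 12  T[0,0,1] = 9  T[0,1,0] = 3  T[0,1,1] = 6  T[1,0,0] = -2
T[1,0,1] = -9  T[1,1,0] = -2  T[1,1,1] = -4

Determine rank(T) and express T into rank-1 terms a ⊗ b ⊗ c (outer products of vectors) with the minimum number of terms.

rank(T) = 2

Lower bound: the mode-3 unfolding of T (rows indexed by k, columns by (i,j) = (0,0), (0,1), (1,0), (1,1)) is [[12, 3, -2, -2], [9, 6, -9, -4]].
There the 2×2 minor on rows k ∈ {0, 1}, columns (i,j) ∈ {(0,0), (0,1)} is det [[12, 3], [9, 6]] = 45 ≠ 0, so this unfolding has rank ≥ 2; CP rank is at least every unfolding rank, so rank(T) ≥ 2. (This is only a lower bound: in general the CP rank may exceed every unfolding rank, so we still need to exhibit 2 rank-1 terms summing to T.)
Upper bound — finding two terms. Write S_k = T[:,:,k] for the frontal slices: S₀ = [[12, 3], [-2, -2]], S₁ = [[9, 6], [-9, -4]].
If T = a₁ ⊗ b₁ ⊗ c₁ + a₂ ⊗ b₂ ⊗ c₂ then each S_k = c₁[k]·a₁b₁ᵀ + c₂[k]·a₂b₂ᵀ. S₀ and S₁ are linearly independent, so a₁b₁ᵀ and a₂b₂ᵀ must span the same plane of matrices: they are the rank-1 matrices of the form x·S₀ + y·S₁.
det(x·S₀ + y·S₁) is −18·x² − 27·xy + 18·y² = (-9)·(x + 2·y)(2·x − y), vanishing at (x:y) = (2:-1) and (1:2).
M₁ = 2·S₀ − S₁ = [[15, 0], [5, 0]] = 5·(3, 1)(1, 0)ᵀ and M₂ = S₀ + 2·S₁ = [[30, 15], [-20, -10]] = 5·(3, -2)(2, 1)ᵀ, so take a₁ = (3, 1), b₁ = (1, 0), a₂ = (3, -2), b₂ = (2, 1).
Each slice is an integer combination of E₁ = a₁b₁ᵀ and E₂ = a₂b₂ᵀ: S₀ = 2·E₁ + E₂, S₁ = −E₁ + 2·E₂; reading off coefficients, c₁ = (2, -1) and c₂ = (1, 2).
Hence T = (3, 1) ⊗ (1, 0) ⊗ (2, -1) + (3, -2) ⊗ (2, 1) ⊗ (1, 2), so rank(T) ≤ 2.
These bounds meet, so rank(T) = 2.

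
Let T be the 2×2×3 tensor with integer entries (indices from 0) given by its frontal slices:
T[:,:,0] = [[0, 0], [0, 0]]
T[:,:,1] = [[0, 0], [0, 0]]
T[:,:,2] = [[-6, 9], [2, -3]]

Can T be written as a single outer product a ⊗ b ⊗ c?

Yes

If T = a ⊗ b ⊗ c then every fibre of T is a multiple of the corresponding factor, so read the factors off the fibres through the nonzero entry T[0,0,2] = -6.
The mode-1 fibre T[:,0,2] = [-6, 2] gives a = [3, -1] (primitive direction); the mode-2 fibre T[0,:,2] = [-6, 9] gives b = [2, -3]; then c[k] = T[0,0,k] / (a[0]·b[0]) = [0, 0, -6] / 6 = [0, 0, -1].
Expanding [3, -1] ⊗ [2, -3] ⊗ [0, 0, -1] reproduces all 12 entries of T, so T = [3, -1] ⊗ [2, -3] ⊗ [0, 0, -1] and rank(T) ≤ 1.
Equivalently every frontal slice T[:,:,k] is c[k] times the rank-1 matrix [3, -1] ⊗ [2, -3]. So T has rank 1 (it is nonzero).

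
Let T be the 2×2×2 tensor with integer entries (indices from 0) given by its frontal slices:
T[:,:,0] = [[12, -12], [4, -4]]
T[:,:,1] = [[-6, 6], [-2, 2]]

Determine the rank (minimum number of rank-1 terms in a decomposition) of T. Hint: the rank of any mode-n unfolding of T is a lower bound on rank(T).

Lower bound: T ≠ 0 (e.g. T[0,0,0] = 12), so rank(T) ≥ 1.
Upper bound: if T = a ⊗ b ⊗ c then every fibre of T is a multiple of the corresponding factor, so read the factors off the fibres through the nonzero entry T[0,0,0] = 12.
The mode-1 fibre T[:,0,0] = [12, 4] gives a = (3, 1) (primitive direction); the mode-2 fibre T[0,:,0] = [12, -12] gives b = (1, -1); then c[k] = T[0,0,k] / (a[0]·b[0]) = [12, -6] / 3 = (4, -2).
Expanding (3, 1) ⊗ (1, -1) ⊗ (4, -2) reproduces all 8 entries of T, so T = (3, 1) ⊗ (1, -1) ⊗ (4, -2) and rank(T) ≤ 1.
These bounds meet, so rank(T) = 1.

1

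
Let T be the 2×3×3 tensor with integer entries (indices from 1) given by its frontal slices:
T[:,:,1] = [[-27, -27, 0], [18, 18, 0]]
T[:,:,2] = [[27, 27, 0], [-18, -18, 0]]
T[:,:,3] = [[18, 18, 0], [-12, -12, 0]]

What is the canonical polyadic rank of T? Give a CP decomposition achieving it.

Lower bound: T ≠ 0 (e.g. T[1,1,1] = -27), so rank(T) ≥ 1.
Upper bound: if T = a ∘ b ∘ c then every fibre of T is a multiple of the corresponding factor, so read the factors off the fibres through the nonzero entry T[1,1,1] = -27.
The mode-1 fibre T[:,1,1] = [-27, 18] gives a = [3, -2] (primitive direction); the mode-2 fibre T[1,:,1] = [-27, -27, 0] gives b = [1, 1, 0]; then c[k] = T[1,1,k] / (a[1]·b[1]) = [-27, 27, 18] / 3 = [-9, 9, 6].
Expanding [3, -2] ∘ [1, 1, 0] ∘ [-9, 9, 6] reproduces all 18 entries of T, so T = [3, -2] ∘ [1, 1, 0] ∘ [-9, 9, 6] and rank(T) ≤ 1.
These bounds meet, so rank(T) = 1.

rank(T) = 1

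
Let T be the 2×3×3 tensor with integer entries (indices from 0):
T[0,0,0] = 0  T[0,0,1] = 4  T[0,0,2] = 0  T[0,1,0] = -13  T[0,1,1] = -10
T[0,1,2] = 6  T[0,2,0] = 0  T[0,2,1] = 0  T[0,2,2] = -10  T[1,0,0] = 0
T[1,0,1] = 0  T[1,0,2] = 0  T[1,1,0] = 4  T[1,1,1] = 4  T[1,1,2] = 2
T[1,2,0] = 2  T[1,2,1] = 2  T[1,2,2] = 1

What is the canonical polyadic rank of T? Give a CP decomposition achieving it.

Lower bound: the mode-3 unfolding of T (rows indexed by k, columns by (i,j) = (0,0), (0,1), (0,2), (1,0), (1,1), (1,2)) is [[0, -13, 0, 0, 4, 2], [4, -10, 0, 0, 4, 2], [0, 6, -10, 0, 2, 1]].
There the 3×3 minor on rows k ∈ {0, 1, 2}, columns (i,j) ∈ {(0,0), (0,1), (0,2)} is det [[0, -13, 0], [4, -10, 0], [0, 6, -10]] = -520 ≠ 0, so this unfolding has rank ≥ 3; CP rank is at least every unfolding rank, so rank(T) ≥ 3. (Flattening ranks never certify an upper bound on CP rank; for that we must actually write T with 3 rank-1 terms.)
Upper bound: T is a sum of 3 rank-1 terms, T = [1, 0] ⊗ [1, 2, -1] ⊗ [-2, 0, 4] + [1, 0] ⊗ [2, -1, 2] ⊗ [1, 2, -2] + [2, -1] ⊗ [0, 2, 1] ⊗ [-2, -2, -1] (one valid choice — decompositions are not unique — normalised so each a, b is primitive with positive first nonzero entry; check it by expanding all entries), so rank(T) ≤ 3.
These bounds meet, so rank(T) = 3.

rank(T) = 3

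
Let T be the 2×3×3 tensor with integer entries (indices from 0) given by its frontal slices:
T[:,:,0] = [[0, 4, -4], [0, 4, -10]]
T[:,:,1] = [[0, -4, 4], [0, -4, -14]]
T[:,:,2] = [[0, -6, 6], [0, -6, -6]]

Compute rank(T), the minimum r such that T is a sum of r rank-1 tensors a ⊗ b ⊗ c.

2

Lower bound: in the mode-3 unfolding of T (rows indexed by k, columns by (i,j)) the 2×2 minor on rows k ∈ {0, 1}, columns (i,j) ∈ {(0,1), (1,2)} is det [[4, -10], [-4, -14]] = -96 ≠ 0, so that unfolding has rank ≥ 2 and hence rank(T) ≥ 2 (CP rank is at least every unfolding rank, though it can be larger).
Upper bound: with S_k = T[:,:,k], the two rank-1 terms a₁b₁ᵀ, a₂b₂ᵀ are the rank-1 members of the pencil x·S₀ + y·S₁.
The 2×2 minor of x·S₀ + y·S₁ on rows {0,1}, columns {1,2} is −24·x² − 48·xy + 72·y² = (-24)·(x + 3·y)(x − y), vanishing at (x:y) = (3:-1) and (1:1).
M₁ = 3·S₀ − S₁ = [[0, 16, -16], [0, 16, -16]] = 16·[1, 1][0, 1, -1]ᵀ and M₂ = S₀ + S₁ = [[0, 0, 0], [0, 0, -24]] = (-24)·[0, 1][0, 0, 1]ᵀ, so take a₁ = [1, 1], b₁ = [0, 1, -1], a₂ = [0, 1], b₂ = [0, 0, 1].
Each slice is an integer combination of E₁ = a₁b₁ᵀ and E₂ = a₂b₂ᵀ: S₀ = 4·E₁ − 6·E₂, S₁ = −4·E₁ − 18·E₂, S₂ = −6·E₁ − 12·E₂; reading off coefficients, c₁ = [4, -4, -6] and c₂ = [-6, -18, -12].
Hence T = [1, 1] ⊗ [0, 1, -1] ⊗ [4, -4, -6] + [0, 1] ⊗ [0, 0, 1] ⊗ [-6, -18, -12], so rank(T) ≤ 2.
These bounds meet, so rank(T) = 2.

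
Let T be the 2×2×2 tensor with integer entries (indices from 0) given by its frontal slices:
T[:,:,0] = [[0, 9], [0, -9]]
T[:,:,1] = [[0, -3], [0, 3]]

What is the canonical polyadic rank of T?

1

Lower bound: T ≠ 0 (e.g. T[0,1,0] = 9), so rank(T) ≥ 1.
Upper bound: if T = a ⊗ b ⊗ c then every fibre of T is a multiple of the corresponding factor, so read the factors off the fibres through the nonzero entry T[0,1,0] = 9.
The mode-1 fibre T[:,1,0] = [9, -9] gives a = (1, -1) (primitive direction); the mode-2 fibre T[0,:,0] = [0, 9] gives b = (0, 1); then c[k] = T[0,1,k] / (a[0]·b[1]) = [9, -3] / 1 = (9, -3).
Expanding (1, -1) ⊗ (0, 1) ⊗ (9, -3) reproduces all 8 entries of T, so T = (1, -1) ⊗ (0, 1) ⊗ (9, -3) and rank(T) ≤ 1.
These bounds meet, so rank(T) = 1.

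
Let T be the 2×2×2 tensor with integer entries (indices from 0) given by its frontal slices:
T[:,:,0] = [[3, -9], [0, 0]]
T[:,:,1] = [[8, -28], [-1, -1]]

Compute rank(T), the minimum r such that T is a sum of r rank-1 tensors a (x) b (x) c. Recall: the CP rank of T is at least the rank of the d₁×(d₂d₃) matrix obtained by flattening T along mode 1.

2

Lower bound: the mode-1 unfolding of T (rows indexed by i, columns by (j,k) = (0,0), (0,1), (1,0), (1,1)) is [[3, 8, -9, -28], [0, -1, 0, -1]].
There the 2×2 minor on rows i ∈ {0, 1}, columns (j,k) ∈ {(0,0), (0,1)} is det [[3, 8], [0, -1]] = -3 ≠ 0, so this unfolding has rank ≥ 2; CP rank is at least every unfolding rank, so rank(T) ≥ 2. (Unfolding ranks only ever bound the CP rank from below — rank(T) can be strictly larger than all of them — so the matching upper bound has to come from an explicit 2-term decomposition.)
Upper bound — finding two terms. Write S_k = T[:,:,k] for the frontal slices: S₀ = [[3, -9], [0, 0]], S₁ = [[8, -28], [-1, -1]].
If T = a₁ (x) b₁ (x) c₁ + a₂ (x) b₂ (x) c₂ then each S_k = c₁[k]·a₁b₁ᵀ + c₂[k]·a₂b₂ᵀ. S₀ and S₁ are linearly independent, so a₁b₁ᵀ and a₂b₂ᵀ must span the same plane of matrices: they are the rank-1 matrices of the form x·S₀ + y·S₁.
det(x·S₀ + y·S₁) is −12·xy − 36·y² = (-12)·(x + 3·y)(y), vanishing at (x:y) = (3:-1) and (1:0).
M₁ = 3·S₀ − S₁ = [[1, 1], [1, 1]] = (1, 1)(1, 1)ᵀ and M₂ = S₀ = [[3, -9], [0, 0]] = 3·(1, 0)(1, -3)ᵀ, so take a₁ = (1, 1), b₁ = (1, 1), a₂ = (1, 0), b₂ = (1, -3).
Each slice is an integer combination of E₁ = a₁b₁ᵀ and E₂ = a₂b₂ᵀ: S₀ = 3·E₂, S₁ = −E₁ + 9·E₂; reading off coefficients, c₁ = (0, -1) and c₂ = (3, 9).
Hence T = (1, 1) (x) (1, 1) (x) (0, -1) + (1, 0) (x) (1, -3) (x) (3, 9), so rank(T) ≤ 2.
These bounds meet, so rank(T) = 2.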